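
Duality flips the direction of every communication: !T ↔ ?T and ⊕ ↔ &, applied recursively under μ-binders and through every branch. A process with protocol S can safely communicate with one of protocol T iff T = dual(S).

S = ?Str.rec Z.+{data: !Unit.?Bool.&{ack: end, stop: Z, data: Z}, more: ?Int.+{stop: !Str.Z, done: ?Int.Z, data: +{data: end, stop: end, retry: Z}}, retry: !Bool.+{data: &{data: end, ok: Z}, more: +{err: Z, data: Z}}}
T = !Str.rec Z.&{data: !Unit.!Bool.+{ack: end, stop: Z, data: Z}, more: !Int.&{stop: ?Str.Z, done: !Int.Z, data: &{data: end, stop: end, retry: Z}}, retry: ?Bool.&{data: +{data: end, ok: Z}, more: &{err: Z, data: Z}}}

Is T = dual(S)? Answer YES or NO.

NO

?Str | !Str  match
  rec Z | rec Z  match (μ self-dual)
    +{data,more,retry} | &{data,more,retry}  match same labels
      • data:
        !Unit | !Unit  ✗ same direction on both sides — not dual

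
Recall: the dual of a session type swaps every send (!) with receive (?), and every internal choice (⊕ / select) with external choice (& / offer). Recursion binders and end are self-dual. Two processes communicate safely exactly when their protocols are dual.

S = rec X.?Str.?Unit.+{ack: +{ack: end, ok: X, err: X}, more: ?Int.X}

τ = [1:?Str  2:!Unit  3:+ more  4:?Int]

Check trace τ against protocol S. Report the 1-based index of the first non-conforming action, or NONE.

step 1: ?Str  ✓  now at ?Unit.+{ack: +{ack: end, ok: rec X.…, err: rec X.…}, more: ?Int.rec X.…}
step 2: got !Unit, protocol expects ?Unit  ✗

2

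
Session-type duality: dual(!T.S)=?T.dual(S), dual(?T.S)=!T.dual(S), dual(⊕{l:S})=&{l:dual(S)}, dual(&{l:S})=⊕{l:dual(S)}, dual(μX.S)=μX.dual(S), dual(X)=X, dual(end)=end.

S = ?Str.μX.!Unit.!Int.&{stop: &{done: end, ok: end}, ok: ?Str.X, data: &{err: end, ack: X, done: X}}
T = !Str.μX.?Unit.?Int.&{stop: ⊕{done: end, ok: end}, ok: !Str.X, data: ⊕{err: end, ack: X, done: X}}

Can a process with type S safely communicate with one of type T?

NO

?Str vs !Str  match
  μX vs μX  match (binder kept)
    !Unit vs ?Unit  match
      !Int vs ?Int  match
        &{stop,ok,data} vs &{stop,ok,data}  ✗ choice polarity not flipped — not dual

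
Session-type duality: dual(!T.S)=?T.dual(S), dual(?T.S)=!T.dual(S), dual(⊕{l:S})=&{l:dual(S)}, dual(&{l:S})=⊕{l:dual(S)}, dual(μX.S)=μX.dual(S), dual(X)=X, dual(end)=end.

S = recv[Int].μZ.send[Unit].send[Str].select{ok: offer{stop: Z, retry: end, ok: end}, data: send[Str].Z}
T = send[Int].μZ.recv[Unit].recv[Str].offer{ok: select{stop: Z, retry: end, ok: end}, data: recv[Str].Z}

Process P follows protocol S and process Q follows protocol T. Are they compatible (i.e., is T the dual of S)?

recv[Int] ‖ send[Int]  ok
  μZ ‖ μZ  ok (binder kept)
    send[Unit] ‖ recv[Unit]  ok
      send[Str] ‖ recv[Str]  ok
        select{ok,data} ‖ offer{ok,data}  ok label sets agree
          [ok]
            offer{stop,retry,ok} ‖ select{stop,retry,ok}  ok label sets agree
              [stop]
                Z ‖ Z  ok
              [retry]
                end ‖ end  ok
              [ok]
                end ‖ end  ok
          [data]
            send[Str] ‖ recv[Str]  ok
              Z ‖ Z  ok

YES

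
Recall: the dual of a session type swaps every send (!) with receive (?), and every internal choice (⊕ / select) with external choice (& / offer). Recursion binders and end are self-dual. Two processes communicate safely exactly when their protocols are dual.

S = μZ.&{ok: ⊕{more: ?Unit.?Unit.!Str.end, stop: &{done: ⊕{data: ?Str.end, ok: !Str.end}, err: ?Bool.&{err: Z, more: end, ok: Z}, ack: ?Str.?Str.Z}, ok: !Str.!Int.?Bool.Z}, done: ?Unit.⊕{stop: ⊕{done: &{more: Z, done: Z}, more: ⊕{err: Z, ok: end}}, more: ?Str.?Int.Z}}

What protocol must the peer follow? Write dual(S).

μZ.⊕{ok: &{more: !Unit.!Unit.?Str.end, stop: ⊕{done: &{data: !Str.end, ok: ?Str.end}, err: !Bool.⊕{err: Z, more: end, ok: Z}, ack: !Str.!Str.Z}, ok: ?Str.?Int.!Bool.Z}, done: !Unit.&{stop: &{done: ⊕{more: Z, done: Z}, more: &{err: Z, ok: end}}, more: !Str.!Int.Z}}

μZ ↦ μZ  (binder kept)
  &{ok,done} ↦ ⊕{ok,done}  (external→internal)
    [ok]
      ⊕{more,stop,ok} ↦ &{more,stop,ok}  (internal→external)
        [more]
          ?Unit ↦ !Unit
            ?Unit ↦ !Unit
              !Str ↦ ?Str
                end self-dual
        [stop]
          &{done,err,ack} ↦ ⊕{done,err,ack}  (external→internal)
            [done]
              ⊕{data,ok} ↦ &{data,ok}  (internal→external)
                [data]
                  ?Str ↦ !Str
                    end self-dual
                [ok]
                  !Str ↦ ?Str
                    end self-dual
            [err]
              ?Bool ↦ !Bool
                &{err,more,ok} ↦ ⊕{err,more,ok}  (external→internal)
                  [err]
                    Z self-dual
                  [more]
                    end self-dual
                  [ok]
                    Z self-dual
            [ack]
              ?Str ↦ !Str
                ?Str ↦ !Str
                  Z self-dual
        [ok]
          !Str ↦ ?Str
            !Int ↦ ?Int
              ?Bool ↦ !Bool
                Z self-dual
    [done]
      ?Unit ↦ !Unit
        ⊕{stop,more} ↦ &{stop,more}  (internal→external)
          [stop]
            ⊕{done,more} ↦ &{done,more}  (internal→external)
              [done]
                &{more,done} ↦ ⊕{more,done}  (external→internal)
                  [more]
                    Z self-dual
                  [done]
                    Z self-dual
              [more]
                ⊕{err,ok} ↦ &{err,ok}  (internal→external)
                  [err]
                    Z self-dual
                  [ok]
                    end self-dual
          [more]
            ?Str ↦ !Str
              ?Int ↦ !Int
                Z self-dual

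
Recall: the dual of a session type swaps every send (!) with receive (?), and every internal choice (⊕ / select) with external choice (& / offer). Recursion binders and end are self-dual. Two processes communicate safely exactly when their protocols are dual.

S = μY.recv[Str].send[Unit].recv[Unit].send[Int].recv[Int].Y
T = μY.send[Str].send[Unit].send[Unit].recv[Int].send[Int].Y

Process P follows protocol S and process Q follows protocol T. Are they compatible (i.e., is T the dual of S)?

NO

μY ‖ μY  ✓ (binder kept)
  recv[Str] ‖ send[Str]  ✓
    send[Unit] ‖ send[Unit]  ✗ same direction on both sides — not dual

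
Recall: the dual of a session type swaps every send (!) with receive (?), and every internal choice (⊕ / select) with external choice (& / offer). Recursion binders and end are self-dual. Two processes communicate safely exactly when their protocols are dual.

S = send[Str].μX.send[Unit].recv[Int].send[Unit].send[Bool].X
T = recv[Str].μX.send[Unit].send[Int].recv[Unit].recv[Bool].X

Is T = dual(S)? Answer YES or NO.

send[Str] vs recv[Str]  ✓
  μX vs μX  ✓ (binder kept)
    send[Unit] vs send[Unit]  ✗ same direction on both sides — not dual

NO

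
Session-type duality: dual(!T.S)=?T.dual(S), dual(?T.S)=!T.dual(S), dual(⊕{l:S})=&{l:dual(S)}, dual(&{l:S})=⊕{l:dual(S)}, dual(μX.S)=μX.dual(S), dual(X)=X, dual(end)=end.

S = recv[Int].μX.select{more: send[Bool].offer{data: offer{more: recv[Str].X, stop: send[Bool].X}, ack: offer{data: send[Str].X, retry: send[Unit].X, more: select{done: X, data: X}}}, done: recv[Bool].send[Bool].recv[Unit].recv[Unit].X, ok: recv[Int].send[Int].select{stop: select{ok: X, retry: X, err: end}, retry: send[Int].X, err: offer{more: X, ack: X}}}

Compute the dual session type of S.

recv[Int] → send[Int]
  μX → μX  (rec unchanged)
    select{more,done,ok} → offer{more,done,ok}  (⊕→&)
      case more:
        send[Bool] → recv[Bool]
          offer{data,ack} → select{data,ack}  (external→internal)
            case data:
              offer{more,stop} → select{more,stop}  (external→internal)
                case more:
                  recv[Str] → send[Str]
                    dual(X) = X
                case stop:
                  send[Bool] → recv[Bool]
                    dual(X) = X
            case ack:
              offer{data,retry,more} → select{data,retry,more}  (external→internal)
                case data:
                  send[Str] → recv[Str]
                    dual(X) = X
                case retry:
                  send[Unit] → recv[Unit]
                    dual(X) = X
                case more:
                  select{done,data} → offer{done,data}  (⊕→&)
                    case done:
                      dual(X) = X
                    case data:
                      dual(X) = X
      case done:
        recv[Bool] → send[Bool]
          send[Bool] → recv[Bool]
            recv[Unit] → send[Unit]
              recv[Unit] → send[Unit]
                dual(X) = X
      case ok:
        recv[Int] → send[Int]
          send[Int] → recv[Int]
            select{stop,retry,err} → offer{stop,retry,err}  (⊕→&)
              case stop:
                select{ok,retry,err} → offer{ok,retry,err}  (⊕→&)
                  case ok:
                    dual(X) = X
                  case retry:
                    dual(X) = X
                  case err:
                    dual(end) = end
              case retry:
                send[Int] → recv[Int]
                  dual(X) = X
              case err:
                offer{more,ack} → select{more,ack}  (external→internal)
                  case more:
                    dual(X) = X
                  case ack:
                    dual(X) = X

send[Int].μX.offer{more: recv[Bool].select{data: select{more: send[Str].X, stop: recv[Bool].X}, ack: select{data: recv[Str].X, retry: recv[Unit].X, more: offer{done: X, data: X}}}, done: send[Bool].recv[Bool].send[Unit].send[Unit].X, ok: send[Int].recv[Int].offer{stop: offer{ok: X, retry: X, err: end}, retry: recv[Int].X, err: select{more: X, ack: X}}}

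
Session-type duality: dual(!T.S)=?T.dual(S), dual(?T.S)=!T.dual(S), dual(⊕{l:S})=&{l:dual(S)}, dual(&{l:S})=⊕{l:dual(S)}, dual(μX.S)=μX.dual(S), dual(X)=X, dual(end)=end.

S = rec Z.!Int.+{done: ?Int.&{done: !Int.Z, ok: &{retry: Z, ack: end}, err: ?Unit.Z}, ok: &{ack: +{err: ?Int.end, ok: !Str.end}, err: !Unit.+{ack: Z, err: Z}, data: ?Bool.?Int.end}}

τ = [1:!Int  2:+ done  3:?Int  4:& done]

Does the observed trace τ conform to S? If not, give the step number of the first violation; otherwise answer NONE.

[1] !Int  match  cont: +{done: ?Int.&{done: !Int.rec Z.…, ok: &{retry: rec Z.…, ack: end}, err: ?Unit.rec Z.…}, ok: &{ack: +{err: ?Int.end, ok: !Str.end}, err: !Unit.+{ack: rec Z.…, err: rec Z.…}, data: ?Bool.?Int.end}}
[2] + done  match  cont: ?Int.&{done: !Int.rec Z.…, ok: &{retry: rec Z.…, ack: end}, err: ?Unit.rec Z.…}
[3] ?Int  match  cont: &{done: !Int.rec Z.…, ok: &{retry: rec Z.…, ack: end}, err: ?Unit.rec Z.…}
[4] & done  match  cont: !Int.rec Z.…
trace exhausted — no violation

NONE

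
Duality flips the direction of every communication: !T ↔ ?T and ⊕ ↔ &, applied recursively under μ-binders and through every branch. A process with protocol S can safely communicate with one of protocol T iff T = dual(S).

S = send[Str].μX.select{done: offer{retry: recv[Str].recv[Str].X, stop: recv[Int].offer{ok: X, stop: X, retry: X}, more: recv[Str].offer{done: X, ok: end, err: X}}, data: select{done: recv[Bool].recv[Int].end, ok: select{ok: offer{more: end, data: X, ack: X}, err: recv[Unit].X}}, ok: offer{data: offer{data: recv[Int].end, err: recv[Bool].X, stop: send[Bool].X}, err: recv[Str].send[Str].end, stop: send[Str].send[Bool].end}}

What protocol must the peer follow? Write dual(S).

recv[Str].μX.offer{done: select{retry: send[Str].send[Str].X, stop: send[Int].select{ok: X, stop: X, retry: X}, more: send[Str].select{done: X, ok: end, err: X}}, data: offer{done: send[Bool].send[Int].end, ok: offer{ok: select{more: end, data: X, ack: X}, err: send[Unit].X}}, ok: select{data: select{data: send[Int].end, err: send[Bool].X, stop: recv[Bool].X}, err: send[Str].recv[Str].end, stop: recv[Str].recv[Bool].end}}

send[Str] = recv[Str]
  μX = μX  (binder kept)
    select{done,data,ok} = offer{done,data,ok}  (select→offer)
      case done:
        offer{retry,stop,more} = select{retry,stop,more}  (&→⊕)
          case retry:
            recv[Str] = send[Str]
              recv[Str] = send[Str]
                X ↦ X
          case stop:
            recv[Int] = send[Int]
              offer{ok,stop,retry} = select{ok,stop,retry}  (&→⊕)
                case ok:
                  X ↦ X
                case stop:
                  X ↦ X
                case retry:
                  X ↦ X
          case more:
            recv[Str] = send[Str]
              offer{done,ok,err} = select{done,ok,err}  (&→⊕)
                case done:
                  X ↦ X
                case ok:
                  end ↦ end
                case err:
                  X ↦ X
      case data:
        select{done,ok} = offer{done,ok}  (select→offer)
          case done:
            recv[Bool] = send[Bool]
              recv[Int] = send[Int]
                end ↦ end
          case ok:
            select{ok,err} = offer{ok,err}  (select→offer)
              case ok:
                offer{more,data,ack} = select{more,data,ack}  (&→⊕)
                  case more:
                    end ↦ end
                  case data:
                    X ↦ X
                  case ack:
                    X ↦ X
              case err:
                recv[Unit] = send[Unit]
                  X ↦ X
      case ok:
        offer{data,err,stop} = select{data,err,stop}  (&→⊕)
          case data:
            offer{data,err,stop} = select{data,err,stop}  (&→⊕)
              case data:
                recv[Int] = send[Int]
                  end ↦ end
              case err:
                recv[Bool] = send[Bool]
                  X ↦ X
              case stop:
                send[Bool] = recv[Bool]
                  X ↦ X
          case err:
            recv[Str] = send[Str]
              send[Str] = recv[Str]
                end ↦ end
          case stop:
            send[Str] = recv[Str]
              send[Bool] = recv[Bool]
                end ↦ end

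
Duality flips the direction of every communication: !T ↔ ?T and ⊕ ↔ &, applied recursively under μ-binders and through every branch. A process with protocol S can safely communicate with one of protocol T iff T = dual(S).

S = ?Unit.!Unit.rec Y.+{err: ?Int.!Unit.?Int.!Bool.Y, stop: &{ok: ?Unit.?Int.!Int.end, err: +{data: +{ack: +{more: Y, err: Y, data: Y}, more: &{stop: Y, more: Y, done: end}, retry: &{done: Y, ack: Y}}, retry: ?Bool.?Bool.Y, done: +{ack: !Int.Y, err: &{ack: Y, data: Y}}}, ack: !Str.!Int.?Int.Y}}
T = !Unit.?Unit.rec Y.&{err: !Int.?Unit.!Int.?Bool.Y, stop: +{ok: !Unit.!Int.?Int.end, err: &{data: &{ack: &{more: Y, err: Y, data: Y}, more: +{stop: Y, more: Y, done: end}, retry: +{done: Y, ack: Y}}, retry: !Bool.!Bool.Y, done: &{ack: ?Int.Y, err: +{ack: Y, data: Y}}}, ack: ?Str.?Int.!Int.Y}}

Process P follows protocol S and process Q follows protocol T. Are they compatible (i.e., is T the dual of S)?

?Unit ‖ !Unit  match
  !Unit ‖ ?Unit  match
    rec Y ‖ rec Y  match (binder kept)
      +{err,stop} ‖ &{err,stop}  match same labels
        • err:
          ?Int ‖ !Int  match
            !Unit ‖ ?Unit  match
              ?Int ‖ !Int  match
                !Bool ‖ ?Bool  match
                  Y ‖ Y  match
        • stop:
          &{ok,err,ack} ‖ +{ok,err,ack}  match same labels
            • ok:
              ?Unit ‖ !Unit  match
                ?Int ‖ !Int  match
                  !Int ‖ ?Int  match
                    end ‖ end  match
            • err:
              +{data,retry,done} ‖ &{data,retry,done}  match same labels
                • data:
                  +{ack,more,retry} ‖ &{ack,more,retry}  match same labels
                    • ack:
                      +{more,err,data} ‖ &{more,err,data}  match same labels
                        • more:
                          Y ‖ Y  match
                        • err:
                          Y ‖ Y  match
                        • data:
                          Y ‖ Y  match
                    • more:
                      &{stop,more,done} ‖ +{stop,more,done}  match same labels
                        • stop:
                          Y ‖ Y  match
                        • more:
                          Y ‖ Y  match
                        • done:
                          end ‖ end  match
                    • retry:
                      &{done,ack} ‖ +{done,ack}  match same labels
                        • done:
                          Y ‖ Y  match
                        • ack:
                          Y ‖ Y  match
                • retry:
                  ?Bool ‖ !Bool  match
                    ?Bool ‖ !Bool  match
                      Y ‖ Y  match
                • done:
                  +{ack,err} ‖ &{ack,err}  match same labels
                    • ack:
                      !Int ‖ ?Int  match
                        Y ‖ Y  match
                    • err:
                      &{ack,data} ‖ +{ack,data}  match same labels
                        • ack:
                          Y ‖ Y  match
                        • data:
                          Y ‖ Y  match
            • ack:
              !Str ‖ ?Str  match
                !Int ‖ ?Int  match
                  ?Int ‖ !Int  match
                    Y ‖ Y  match

YES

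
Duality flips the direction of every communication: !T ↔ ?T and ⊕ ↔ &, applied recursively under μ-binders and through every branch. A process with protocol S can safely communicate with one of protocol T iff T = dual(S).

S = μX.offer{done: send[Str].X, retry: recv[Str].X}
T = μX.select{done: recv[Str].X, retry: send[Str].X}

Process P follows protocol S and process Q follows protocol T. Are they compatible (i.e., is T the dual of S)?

μX ‖ μX  ok (binder kept)
  offer{done,retry} ‖ select{done,retry}  ok labels match
    • done:
      send[Str] ‖ recv[Str]  ok
        X ‖ X  ok
    • retry:
      recv[Str] ‖ send[Str]  ok
        X ‖ X  ok

YES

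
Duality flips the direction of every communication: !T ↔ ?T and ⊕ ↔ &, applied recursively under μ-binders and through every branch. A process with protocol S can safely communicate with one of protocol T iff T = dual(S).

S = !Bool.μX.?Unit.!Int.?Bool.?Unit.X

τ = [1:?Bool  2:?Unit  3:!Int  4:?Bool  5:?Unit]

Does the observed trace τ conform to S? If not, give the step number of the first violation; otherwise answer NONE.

[1] got ?Bool, protocol expects !Bool  ✗

1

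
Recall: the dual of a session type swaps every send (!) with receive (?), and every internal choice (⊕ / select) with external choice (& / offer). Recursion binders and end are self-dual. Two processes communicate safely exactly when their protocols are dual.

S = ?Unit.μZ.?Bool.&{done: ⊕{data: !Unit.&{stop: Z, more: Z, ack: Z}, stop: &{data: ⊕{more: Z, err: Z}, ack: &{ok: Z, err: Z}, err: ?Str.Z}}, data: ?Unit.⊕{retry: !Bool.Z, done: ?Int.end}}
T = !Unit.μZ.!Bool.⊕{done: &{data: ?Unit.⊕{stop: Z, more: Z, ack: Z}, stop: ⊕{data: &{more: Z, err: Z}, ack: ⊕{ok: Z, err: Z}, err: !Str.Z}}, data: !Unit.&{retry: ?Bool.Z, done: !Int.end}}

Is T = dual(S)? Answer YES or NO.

YES

?Unit vs !Unit  ✓
  μZ vs μZ  ✓ (μ self-dual)
    ?Bool vs !Bool  ✓
      &{done,data} vs ⊕{done,data}  ✓ same labels
        case done:
          ⊕{data,stop} vs &{data,stop}  ✓ same labels
            case data:
              !Unit vs ?Unit  ✓
                &{stop,more,ack} vs ⊕{stop,more,ack}  ✓ same labels
                  case stop:
                    Z vs Z  ✓
                  case more:
                    Z vs Z  ✓
                  case ack:
                    Z vs Z  ✓
            case stop:
              &{data,ack,err} vs ⊕{data,ack,err}  ✓ same labels
                case data:
                  ⊕{more,err} vs &{more,err}  ✓ same labels
                    case more:
                      Z vs Z  ✓
                    case err:
                      Z vs Z  ✓
                case ack:
                  &{ok,err} vs ⊕{ok,err}  ✓ same labels
                    case ok:
                      Z vs Z  ✓
                    case err:
                      Z vs Z  ✓
                case err:
                  ?Str vs !Str  ✓
                    Z vs Z  ✓
        case data:
          ?Unit vs !Unit  ✓
            ⊕{retry,done} vs &{retry,done}  ✓ same labels
              case retry:
                !Bool vs ?Bool  ✓
                  Z vs Z  ✓
              case done:
                ?Int vs !Int  ✓
                  end vs end  ✓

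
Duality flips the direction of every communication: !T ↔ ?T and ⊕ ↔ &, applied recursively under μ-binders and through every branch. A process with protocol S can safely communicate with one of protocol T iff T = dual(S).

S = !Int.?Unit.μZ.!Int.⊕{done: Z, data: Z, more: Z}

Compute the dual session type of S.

!Int = ?Int
  ?Unit = !Unit
    μZ = μZ  (binder kept)
      !Int = ?Int
        ⊕{done,data,more} = &{done,data,more}  (select→offer)
          case done:
            dual(Z) = Z
          case data:
            dual(Z) = Z
          case more:
            dual(Z) = Z

?Int.!Unit.μZ.?Int.&{done: Z, data: Z, more: Z}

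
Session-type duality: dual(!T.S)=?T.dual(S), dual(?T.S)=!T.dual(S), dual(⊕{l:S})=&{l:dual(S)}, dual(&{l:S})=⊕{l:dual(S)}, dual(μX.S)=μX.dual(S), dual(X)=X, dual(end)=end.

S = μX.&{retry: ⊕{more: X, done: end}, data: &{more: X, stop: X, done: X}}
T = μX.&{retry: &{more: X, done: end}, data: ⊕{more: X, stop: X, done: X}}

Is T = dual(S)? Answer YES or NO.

μX | μX  match (binder kept)
  &{retry,data} | &{retry,data}  ✗ choice polarity not flipped — not dual

NO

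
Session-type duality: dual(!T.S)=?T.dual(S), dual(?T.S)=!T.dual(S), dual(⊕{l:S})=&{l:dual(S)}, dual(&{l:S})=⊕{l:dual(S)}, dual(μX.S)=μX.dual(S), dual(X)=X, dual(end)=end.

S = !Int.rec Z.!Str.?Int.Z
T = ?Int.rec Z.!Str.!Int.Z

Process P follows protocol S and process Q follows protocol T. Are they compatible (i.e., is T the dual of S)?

NO

!Int vs ?Int  ok
  rec Z vs rec Z  ok (μ self-dual)
    !Str vs !Str  ✗ same direction on both sides — not dual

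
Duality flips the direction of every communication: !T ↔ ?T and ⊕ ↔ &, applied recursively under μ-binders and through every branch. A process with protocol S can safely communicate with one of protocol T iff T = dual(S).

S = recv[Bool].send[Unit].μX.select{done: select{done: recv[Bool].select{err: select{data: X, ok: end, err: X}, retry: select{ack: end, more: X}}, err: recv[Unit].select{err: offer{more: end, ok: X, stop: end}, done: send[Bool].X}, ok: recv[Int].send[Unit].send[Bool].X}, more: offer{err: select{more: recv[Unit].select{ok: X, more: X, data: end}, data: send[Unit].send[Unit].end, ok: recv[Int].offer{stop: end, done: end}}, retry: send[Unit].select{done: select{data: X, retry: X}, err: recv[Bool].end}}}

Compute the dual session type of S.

recv[Bool] = send[Bool]
  send[Unit] = recv[Unit]
    μX = μX  (binder kept)
      select{done,more} = offer{done,more}  (internal→external)
        [done]
          select{done,err,ok} = offer{done,err,ok}  (internal→external)
            [done]
              recv[Bool] = send[Bool]
                select{err,retry} = offer{err,retry}  (internal→external)
                  [err]
                    select{data,ok,err} = offer{data,ok,err}  (internal→external)
                      [data]
                        X ↦ X
                      [ok]
                        end ↦ end
                      [err]
                        X ↦ X
                  [retry]
                    select{ack,more} = offer{ack,more}  (internal→external)
                      [ack]
                        end ↦ end
                      [more]
                        X ↦ X
            [err]
              recv[Unit] = send[Unit]
                select{err,done} = offer{err,done}  (internal→external)
                  [err]
                    offer{more,ok,stop} = select{more,ok,stop}  (external→internal)
                      [more]
                        end ↦ end
                      [ok]
                        X ↦ X
                      [stop]
                        end ↦ end
                  [done]
                    send[Bool] = recv[Bool]
                      X ↦ X
            [ok]
              recv[Int] = send[Int]
                send[Unit] = recv[Unit]
                  send[Bool] = recv[Bool]
                    X ↦ X
        [more]
          offer{err,retry} = select{err,retry}  (external→internal)
            [err]
              select{more,data,ok} = offer{more,data,ok}  (internal→external)
                [more]
                  recv[Unit] = send[Unit]
                    select{ok,more,data} = offer{ok,more,data}  (internal→external)
                      [ok]
                        X ↦ X
                      [more]
                        X ↦ X
                      [data]
                        end ↦ end
                [data]
                  send[Unit] = recv[Unit]
                    send[Unit] = recv[Unit]
                      end ↦ end
                [ok]
                  recv[Int] = send[Int]
                    offer{stop,done} = select{stop,done}  (external→internal)
                      [stop]
                        end ↦ end
                      [done]
                        end ↦ end
            [retry]
              send[Unit] = recv[Unit]
                select{done,err} = offer{done,err}  (internal→external)
                  [done]
                    select{data,retry} = offer{data,retry}  (internal→external)
                      [data]
                        X ↦ X
                      [retry]
                        X ↦ X
                  [err]
                    recv[Bool] = send[Bool]
                      end ↦ end

send[Bool].recv[Unit].μX.offer{done: offer{done: send[Bool].offer{err: offer{data: X, ok: end, err: X}, retry: offer{ack: end, more: X}}, err: send[Unit].offer{err: select{more: end, ok: X, stop: end}, done: recv[Bool].X}, ok: send[Int].recv[Unit].recv[Bool].X}, more: select{err: offer{more: send[Unit].offer{ok: X, more: X, data: end}, data: recv[Unit].recv[Unit].end, ok: send[Int].select{stop: end, done: end}}, retry: recv[Unit].offer{done: offer{data: X, retry: X}, err: send[Bool].end}}}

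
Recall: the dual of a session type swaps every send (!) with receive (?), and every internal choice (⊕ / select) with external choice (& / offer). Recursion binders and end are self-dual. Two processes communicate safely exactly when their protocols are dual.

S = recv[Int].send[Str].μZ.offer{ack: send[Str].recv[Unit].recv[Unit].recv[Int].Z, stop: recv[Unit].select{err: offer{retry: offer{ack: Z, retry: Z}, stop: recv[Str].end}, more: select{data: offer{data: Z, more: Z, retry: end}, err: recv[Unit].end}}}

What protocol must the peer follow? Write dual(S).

send[Int].recv[Str].μZ.select{ack: recv[Str].send[Unit].send[Unit].send[Int].Z, stop: send[Unit].offer{err: select{retry: select{ack: Z, retry: Z}, stop: send[Str].end}, more: offer{data: select{data: Z, more: Z, retry: end}, err: send[Unit].end}}}

recv[Int] ↦ send[Int]
  send[Str] ↦ recv[Str]
    μZ ↦ μZ  (μ self-dual)
      offer{ack,stop} ↦ select{ack,stop}  (external→internal)
        • ack:
          send[Str] ↦ recv[Str]
            recv[Unit] ↦ send[Unit]
              recv[Unit] ↦ send[Unit]
                recv[Int] ↦ send[Int]
                  dual(Z) = Z
        • stop:
          recv[Unit] ↦ send[Unit]
            select{err,more} ↦ offer{err,more}  (internal→external)
              • err:
                offer{retry,stop} ↦ select{retry,stop}  (external→internal)
                  • retry:
                    offer{ack,retry} ↦ select{ack,retry}  (external→internal)
                      • ack:
                        dual(Z) = Z
                      • retry:
                        dual(Z) = Z
                  • stop:
                    recv[Str] ↦ send[Str]
                      dual(end) = end
              • more:
                select{data,err} ↦ offer{data,err}  (internal→external)
                  • data:
                    offer{data,more,retry} ↦ select{data,more,retry}  (external→internal)
                      • data:
                        dual(Z) = Z
                      • more:
                        dual(Z) = Z
                      • retry:
                        dual(end) = end
                  • err:
                    recv[Unit] ↦ send[Unit]
                      dual(end) = end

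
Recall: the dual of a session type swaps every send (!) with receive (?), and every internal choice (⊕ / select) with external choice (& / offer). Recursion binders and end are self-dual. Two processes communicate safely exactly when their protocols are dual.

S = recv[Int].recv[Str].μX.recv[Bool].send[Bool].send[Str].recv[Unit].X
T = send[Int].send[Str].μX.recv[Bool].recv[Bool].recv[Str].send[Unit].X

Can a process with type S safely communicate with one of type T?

recv[Int] ‖ send[Int]  match
  recv[Str] ‖ send[Str]  match
    μX ‖ μX  match (binder kept)
      recv[Bool] ‖ recv[Bool]  ✗ same direction on both sides — not dual

NO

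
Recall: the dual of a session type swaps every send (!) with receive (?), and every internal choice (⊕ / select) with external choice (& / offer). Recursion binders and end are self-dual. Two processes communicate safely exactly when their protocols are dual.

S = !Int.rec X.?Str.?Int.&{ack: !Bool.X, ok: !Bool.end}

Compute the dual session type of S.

!Int → ?Int
  rec X → rec X  (μ self-dual)
    ?Str → !Str
      ?Int → !Int
        &{ack,ok} → +{ack,ok}  (offer→select)
          • ack:
            !Bool → ?Bool
              dual(X) = X
          • ok:
            !Bool → ?Bool
              dual(end) = end

?Int.rec X.!Str.!Int.+{ack: ?Bool.X, ok: ?Bool.end}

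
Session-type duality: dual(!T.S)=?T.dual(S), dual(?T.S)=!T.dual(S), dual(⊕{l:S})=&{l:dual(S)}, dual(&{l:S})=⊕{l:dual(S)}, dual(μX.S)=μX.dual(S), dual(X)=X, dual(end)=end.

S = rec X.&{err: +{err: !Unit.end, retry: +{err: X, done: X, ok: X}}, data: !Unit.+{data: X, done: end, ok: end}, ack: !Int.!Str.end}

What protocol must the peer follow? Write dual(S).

rec X.+{err: &{err: ?Unit.end, retry: &{err: X, done: X, ok: X}}, data: ?Unit.&{data: X, done: end, ok: end}, ack: ?Int.?Str.end}

rec X ↦ rec X  (μ self-dual)
  &{err,data,ack} ↦ +{err,data,ack}  (&→⊕)
    [err]
      +{err,retry} ↦ &{err,retry}  (internal→external)
        [err]
          !Unit ↦ ?Unit
            end self-dual
        [retry]
          +{err,done,ok} ↦ &{err,done,ok}  (internal→external)
            [err]
              X self-dual
            [done]
              X self-dual
            [ok]
              X self-dual
    [data]
      !Unit ↦ ?Unit
        +{data,done,ok} ↦ &{data,done,ok}  (internal→external)
          [data]
            X self-dual
          [done]
            end self-dual
          [ok]
            end self-dual
    [ack]
      !Int ↦ ?Int
        !Str ↦ ?Str
          end self-dual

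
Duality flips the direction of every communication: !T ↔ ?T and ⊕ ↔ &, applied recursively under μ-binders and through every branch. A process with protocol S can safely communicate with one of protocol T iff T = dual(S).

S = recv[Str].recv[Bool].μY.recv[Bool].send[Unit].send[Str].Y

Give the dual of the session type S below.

recv[Str] = send[Str]
  recv[Bool] = send[Bool]
    μY = μY  (μ self-dual)
      recv[Bool] = send[Bool]
        send[Unit] = recv[Unit]
          send[Str] = recv[Str]
            Y self-dual

send[Str].send[Bool].μY.send[Bool].recv[Unit].recv[Str].Y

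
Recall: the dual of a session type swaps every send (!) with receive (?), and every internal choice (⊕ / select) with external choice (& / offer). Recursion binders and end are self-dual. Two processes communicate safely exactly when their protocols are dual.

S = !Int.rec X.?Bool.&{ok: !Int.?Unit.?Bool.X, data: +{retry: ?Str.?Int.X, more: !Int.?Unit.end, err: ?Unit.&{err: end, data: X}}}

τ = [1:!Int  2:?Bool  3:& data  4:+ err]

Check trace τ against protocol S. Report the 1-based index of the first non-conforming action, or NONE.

[1] !Int  ok  residual = rec X.…
[2] ?Bool  ok  residual = &{ok: !Int.?Unit.?Bool.rec X.…, data: +{retry: ?Str.?Int.rec X.…, more: !Int.?Unit.end, err: ?Unit.&{err: end, data: rec X.…}}}
[3] & data  ok  residual = +{retry: ?Str.?Int.rec X.…, more: !Int.?Unit.end, err: ?Unit.&{err: end, data: rec X.…}}
[4] + err  ok  residual = ?Unit.&{err: end, data: rec X.…}
all 4 steps conform

NONE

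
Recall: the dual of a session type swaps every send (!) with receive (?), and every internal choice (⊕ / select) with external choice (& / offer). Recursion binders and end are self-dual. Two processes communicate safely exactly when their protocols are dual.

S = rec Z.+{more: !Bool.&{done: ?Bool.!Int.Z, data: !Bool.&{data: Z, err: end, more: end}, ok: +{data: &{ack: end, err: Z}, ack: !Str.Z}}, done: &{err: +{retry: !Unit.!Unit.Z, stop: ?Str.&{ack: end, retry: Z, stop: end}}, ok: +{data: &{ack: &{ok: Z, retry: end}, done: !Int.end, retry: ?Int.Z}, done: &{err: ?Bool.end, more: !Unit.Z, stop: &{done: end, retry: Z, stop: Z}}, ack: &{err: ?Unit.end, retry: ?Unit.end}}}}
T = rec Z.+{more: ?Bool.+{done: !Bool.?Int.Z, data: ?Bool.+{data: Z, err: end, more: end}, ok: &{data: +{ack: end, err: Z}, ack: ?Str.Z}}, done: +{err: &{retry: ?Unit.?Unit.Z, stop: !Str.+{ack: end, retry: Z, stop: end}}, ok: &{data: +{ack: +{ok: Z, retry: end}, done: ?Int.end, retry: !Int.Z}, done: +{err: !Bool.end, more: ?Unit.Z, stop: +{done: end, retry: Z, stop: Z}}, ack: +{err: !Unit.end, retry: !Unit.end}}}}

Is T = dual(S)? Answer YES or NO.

NO

rec Z vs rec Z  ok (μ self-dual)
  +{more,done} vs +{more,done}  ✗ choice polarity not flipped — not dual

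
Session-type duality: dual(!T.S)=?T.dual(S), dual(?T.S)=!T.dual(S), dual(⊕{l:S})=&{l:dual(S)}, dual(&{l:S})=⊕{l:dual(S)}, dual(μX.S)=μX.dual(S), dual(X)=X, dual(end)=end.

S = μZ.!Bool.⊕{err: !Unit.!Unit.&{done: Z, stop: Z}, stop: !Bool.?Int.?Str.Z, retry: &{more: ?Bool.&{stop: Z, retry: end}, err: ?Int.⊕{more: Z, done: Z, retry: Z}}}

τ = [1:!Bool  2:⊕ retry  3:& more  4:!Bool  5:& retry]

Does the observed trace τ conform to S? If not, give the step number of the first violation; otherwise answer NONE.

@1 !Bool  match  state: ⊕{err: !Unit.!Unit.&{done: μZ.…, stop: μZ.…}, stop: !Bool.?Int.?Str.μZ.…, retry: &{more: ?Bool.&{stop: μZ.…, retry: end}, err: ?Int.⊕{more: μZ.…, done: μZ.…, retry: μZ.…}}}
@2 ⊕ retry  match  state: &{more: ?Bool.&{stop: μZ.…, retry: end}, err: ?Int.⊕{more: μZ.…, done: μZ.…, retry: μZ.…}}
@3 & more  match  state: ?Bool.&{stop: μZ.…, retry: end}
@4 got !Bool, protocol expects ?Bool  ✗

4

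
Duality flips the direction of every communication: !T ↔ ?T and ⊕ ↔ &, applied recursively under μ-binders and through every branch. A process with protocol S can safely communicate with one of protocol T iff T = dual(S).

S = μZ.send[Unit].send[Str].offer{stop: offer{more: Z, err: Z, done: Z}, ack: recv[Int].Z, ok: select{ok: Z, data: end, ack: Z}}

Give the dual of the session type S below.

μZ = μZ  (binder kept)
  send[Unit] = recv[Unit]
    send[Str] = recv[Str]
      offer{stop,ack,ok} = select{stop,ack,ok}  (&→⊕)
        case stop:
          offer{more,err,done} = select{more,err,done}  (&→⊕)
            case more:
              dual(Z) = Z
            case err:
              dual(Z) = Z
            case done:
              dual(Z) = Z
        case ack:
          recv[Int] = send[Int]
            dual(Z) = Z
        case ok:
          select{ok,data,ack} = offer{ok,data,ack}  (select→offer)
            case ok:
              dual(Z) = Z
            case data:
              dual(end) = end
            case ack:
              dual(Z) = Z

μZ.recv[Unit].recv[Str].select{stop: select{more: Z, err: Z, done: Z}, ack: send[Int].Z, ok: offer{ok: Z, data: end, ack: Z}}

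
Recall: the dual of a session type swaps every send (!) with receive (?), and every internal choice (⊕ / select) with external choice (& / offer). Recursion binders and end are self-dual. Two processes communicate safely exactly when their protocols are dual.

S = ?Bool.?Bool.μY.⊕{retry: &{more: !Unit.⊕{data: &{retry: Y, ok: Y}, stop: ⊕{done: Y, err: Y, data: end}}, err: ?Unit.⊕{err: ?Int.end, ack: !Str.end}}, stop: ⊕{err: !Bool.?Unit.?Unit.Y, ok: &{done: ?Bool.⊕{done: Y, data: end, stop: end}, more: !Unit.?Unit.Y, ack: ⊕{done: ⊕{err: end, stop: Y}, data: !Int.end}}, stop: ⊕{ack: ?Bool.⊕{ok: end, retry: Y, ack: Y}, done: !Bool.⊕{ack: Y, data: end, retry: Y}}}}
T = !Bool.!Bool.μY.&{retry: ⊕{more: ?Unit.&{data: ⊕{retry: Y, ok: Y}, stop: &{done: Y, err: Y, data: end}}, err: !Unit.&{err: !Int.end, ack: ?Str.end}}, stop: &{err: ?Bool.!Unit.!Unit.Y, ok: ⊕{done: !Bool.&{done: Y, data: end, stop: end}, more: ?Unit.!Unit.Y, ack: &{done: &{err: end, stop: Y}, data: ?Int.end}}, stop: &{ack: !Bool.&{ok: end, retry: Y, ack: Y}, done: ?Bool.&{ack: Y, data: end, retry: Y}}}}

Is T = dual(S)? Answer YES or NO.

YES

?Bool vs !Bool  ✓
  ?Bool vs !Bool  ✓
    μY vs μY  ✓ (binder kept)
      ⊕{retry,stop} vs &{retry,stop}  ✓ label sets agree
        case retry:
          &{more,err} vs ⊕{more,err}  ✓ label sets agree
            case more:
              !Unit vs ?Unit  ✓
                ⊕{data,stop} vs &{data,stop}  ✓ label sets agree
                  case data:
                    &{retry,ok} vs ⊕{retry,ok}  ✓ label sets agree
                      case retry:
                        Y vs Y  ✓
                      case ok:
                        Y vs Y  ✓
                  case stop:
                    ⊕{done,err,data} vs &{done,err,data}  ✓ label sets agree
                      case done:
                        Y vs Y  ✓
                      case err:
                        Y vs Y  ✓
                      case data:
                        end vs end  ✓
            case err:
              ?Unit vs !Unit  ✓
                ⊕{err,ack} vs &{err,ack}  ✓ label sets agree
                  case err:
                    ?Int vs !Int  ✓
                      end vs end  ✓
                  case ack:
                    !Str vs ?Str  ✓
                      end vs end  ✓
        case stop:
          ⊕{err,ok,stop} vs &{err,ok,stop}  ✓ label sets agree
            case err:
              !Bool vs ?Bool  ✓
                ?Unit vs !Unit  ✓
                  ?Unit vs !Unit  ✓
                    Y vs Y  ✓
            case ok:
              &{done,more,ack} vs ⊕{done,more,ack}  ✓ label sets agree
                case done:
                  ?Bool vs !Bool  ✓
                    ⊕{done,data,stop} vs &{done,data,stop}  ✓ label sets agree
                      case done:
                        Y vs Y  ✓
                      case data:
                        end vs end  ✓
                      case stop:
                        end vs end  ✓
                case more:
                  !Unit vs ?Unit  ✓
                    ?Unit vs !Unit  ✓
                      Y vs Y  ✓
                case ack:
                  ⊕{done,data} vs &{done,data}  ✓ label sets agree
                    case done:
                      ⊕{err,stop} vs &{err,stop}  ✓ label sets agree
                        case err:
                          end vs end  ✓
                        case stop:
                          Y vs Y  ✓
                    case data:
                      !Int vs ?Int  ✓
                        end vs end  ✓
            case stop:
              ⊕{ack,done} vs &{ack,done}  ✓ label sets agree
                case ack:
                  ?Bool vs !Bool  ✓
                    ⊕{ok,retry,ack} vs &{ok,retry,ack}  ✓ label sets agree
                      case ok:
                        end vs end  ✓
                      case retry:
                        Y vs Y  ✓
                      case ack:
                        Y vs Y  ✓
                case done:
                  !Bool vs ?Bool  ✓
                    ⊕{ack,data,retry} vs &{ack,data,retry}  ✓ label sets agree
                      case ack:
                        Y vs Y  ✓
                      case data:
                        end vs end  ✓
                      case retry:
                        Y vs Y  ✓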